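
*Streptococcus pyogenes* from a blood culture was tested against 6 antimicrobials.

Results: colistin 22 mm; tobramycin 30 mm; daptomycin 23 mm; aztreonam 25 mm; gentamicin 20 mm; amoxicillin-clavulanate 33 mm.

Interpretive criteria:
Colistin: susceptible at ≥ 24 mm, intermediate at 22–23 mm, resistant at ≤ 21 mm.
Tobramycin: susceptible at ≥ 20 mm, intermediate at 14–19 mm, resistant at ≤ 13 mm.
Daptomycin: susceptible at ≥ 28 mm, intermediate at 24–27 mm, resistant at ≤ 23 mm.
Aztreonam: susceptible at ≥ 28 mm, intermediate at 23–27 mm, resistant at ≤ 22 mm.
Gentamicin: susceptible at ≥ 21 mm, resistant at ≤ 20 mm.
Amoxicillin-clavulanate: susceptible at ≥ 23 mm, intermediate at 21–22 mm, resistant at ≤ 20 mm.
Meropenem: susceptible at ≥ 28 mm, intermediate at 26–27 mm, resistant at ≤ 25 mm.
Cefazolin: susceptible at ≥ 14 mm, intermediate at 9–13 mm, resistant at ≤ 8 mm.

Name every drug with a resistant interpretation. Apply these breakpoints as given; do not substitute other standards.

Colistin: 22 mm is in 22–23 mm ⇒ intermediate
Tobramycin 30 mm: ≥ 20 mm — Susceptible
Daptomycin (23 mm) ≤ 23 mm ⇒ Resistant
Aztreonam (25 mm) in 23–27 mm → I
Gentamicin (20 mm) ≤ 20 mm — R
Amoxicillin-clavulanate (33 mm) ≥ 23 mm → S

daptomycin, gentamicin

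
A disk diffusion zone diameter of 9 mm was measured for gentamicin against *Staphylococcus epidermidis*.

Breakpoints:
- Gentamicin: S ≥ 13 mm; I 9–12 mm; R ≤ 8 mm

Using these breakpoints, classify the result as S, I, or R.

Gentamicin (9 mm) in 9–12 mm → intermediate

I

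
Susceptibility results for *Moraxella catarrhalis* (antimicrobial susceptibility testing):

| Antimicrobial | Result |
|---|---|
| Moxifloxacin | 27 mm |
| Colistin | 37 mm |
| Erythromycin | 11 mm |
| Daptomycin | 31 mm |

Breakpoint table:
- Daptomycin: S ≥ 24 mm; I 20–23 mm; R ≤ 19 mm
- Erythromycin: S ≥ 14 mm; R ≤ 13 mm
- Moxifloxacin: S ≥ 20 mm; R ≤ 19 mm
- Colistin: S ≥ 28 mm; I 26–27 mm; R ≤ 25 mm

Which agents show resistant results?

Moxifloxacin (27 mm) ≥ 20 mm ⇒ susceptible
Colistin 37 mm: ≥ 28 mm → Susceptible
Erythromycin 11 mm: ≤ 13 mm — Resistant
Daptomycin: 31 mm is ≥ 24 mm → Susceptible

erythromycin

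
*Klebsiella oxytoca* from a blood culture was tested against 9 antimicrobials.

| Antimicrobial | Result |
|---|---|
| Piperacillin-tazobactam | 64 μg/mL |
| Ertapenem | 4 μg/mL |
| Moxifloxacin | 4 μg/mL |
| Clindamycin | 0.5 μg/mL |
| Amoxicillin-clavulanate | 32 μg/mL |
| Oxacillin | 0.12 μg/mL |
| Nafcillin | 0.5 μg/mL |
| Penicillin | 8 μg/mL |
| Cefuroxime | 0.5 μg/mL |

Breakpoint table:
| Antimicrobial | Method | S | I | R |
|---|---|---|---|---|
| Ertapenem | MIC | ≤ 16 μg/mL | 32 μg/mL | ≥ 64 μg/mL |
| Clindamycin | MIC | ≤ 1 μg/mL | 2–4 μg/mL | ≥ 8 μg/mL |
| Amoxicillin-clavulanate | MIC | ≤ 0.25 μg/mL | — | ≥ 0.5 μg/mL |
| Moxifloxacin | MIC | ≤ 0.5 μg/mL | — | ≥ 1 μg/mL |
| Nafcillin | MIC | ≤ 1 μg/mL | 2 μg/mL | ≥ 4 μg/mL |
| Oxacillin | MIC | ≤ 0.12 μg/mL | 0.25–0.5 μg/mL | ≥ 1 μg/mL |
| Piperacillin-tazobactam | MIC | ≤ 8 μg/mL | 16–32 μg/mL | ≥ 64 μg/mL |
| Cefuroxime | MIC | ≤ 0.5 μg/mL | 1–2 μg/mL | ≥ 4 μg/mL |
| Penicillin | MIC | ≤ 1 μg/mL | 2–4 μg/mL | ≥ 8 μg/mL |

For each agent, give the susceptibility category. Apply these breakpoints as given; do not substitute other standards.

R, S, R, S, R, S, S, R, S

Piperacillin-tazobactam (64 μg/mL) ≥ 64 μg/mL ⇒ Resistant
Ertapenem (4 μg/mL) ≤ 16 μg/mL → S
Moxifloxacin: 4 μg/mL is ≥ 1 μg/mL → R
Clindamycin (0.5 μg/mL) ≤ 1 μg/mL — S
Amoxicillin-clavulanate: 32 μg/mL is ≥ 0.5 μg/mL → resistant
Oxacillin 0.12 μg/mL: ≤ 0.12 μg/mL → S
Nafcillin 0.5 μg/mL: ≤ 1 μg/mL ⇒ Susceptible
Penicillin 8 μg/mL: ≥ 8 μg/mL — resistant
Cefuroxime 0.5 μg/mL: ≤ 0.5 μg/mL — S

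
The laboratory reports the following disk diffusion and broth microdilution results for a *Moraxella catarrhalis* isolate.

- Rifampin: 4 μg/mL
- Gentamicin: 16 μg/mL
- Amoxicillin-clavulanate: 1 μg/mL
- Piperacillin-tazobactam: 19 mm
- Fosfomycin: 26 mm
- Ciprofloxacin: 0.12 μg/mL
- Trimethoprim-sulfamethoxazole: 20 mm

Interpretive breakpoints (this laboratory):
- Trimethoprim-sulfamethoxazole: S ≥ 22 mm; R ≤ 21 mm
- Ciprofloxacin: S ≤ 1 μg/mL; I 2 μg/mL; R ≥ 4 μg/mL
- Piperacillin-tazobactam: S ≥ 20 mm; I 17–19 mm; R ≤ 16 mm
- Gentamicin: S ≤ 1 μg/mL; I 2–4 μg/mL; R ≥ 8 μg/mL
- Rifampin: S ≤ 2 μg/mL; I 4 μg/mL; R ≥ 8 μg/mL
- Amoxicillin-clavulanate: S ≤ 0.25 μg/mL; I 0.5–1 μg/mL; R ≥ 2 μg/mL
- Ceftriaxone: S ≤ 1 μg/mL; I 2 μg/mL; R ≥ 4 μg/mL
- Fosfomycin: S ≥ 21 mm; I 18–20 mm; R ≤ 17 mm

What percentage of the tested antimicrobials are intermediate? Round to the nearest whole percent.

43%

Rifampin 4 μg/mL: = 4 μg/mL — Intermediate
Gentamicin 16 μg/mL: ≥ 8 μg/mL → Resistant
Amoxicillin-clavulanate (1 μg/mL) in 0.5–1 μg/mL → Intermediate
Piperacillin-tazobactam (19 mm) in 17–19 mm ⇒ Intermediate
Fosfomycin (26 mm) ≥ 21 mm ⇒ Susceptible
Ciprofloxacin 0.12 μg/mL: ≤ 1 μg/mL — S
Trimethoprim-sulfamethoxazole (20 mm) ≤ 21 mm ⇒ R
Intermediate: 3/7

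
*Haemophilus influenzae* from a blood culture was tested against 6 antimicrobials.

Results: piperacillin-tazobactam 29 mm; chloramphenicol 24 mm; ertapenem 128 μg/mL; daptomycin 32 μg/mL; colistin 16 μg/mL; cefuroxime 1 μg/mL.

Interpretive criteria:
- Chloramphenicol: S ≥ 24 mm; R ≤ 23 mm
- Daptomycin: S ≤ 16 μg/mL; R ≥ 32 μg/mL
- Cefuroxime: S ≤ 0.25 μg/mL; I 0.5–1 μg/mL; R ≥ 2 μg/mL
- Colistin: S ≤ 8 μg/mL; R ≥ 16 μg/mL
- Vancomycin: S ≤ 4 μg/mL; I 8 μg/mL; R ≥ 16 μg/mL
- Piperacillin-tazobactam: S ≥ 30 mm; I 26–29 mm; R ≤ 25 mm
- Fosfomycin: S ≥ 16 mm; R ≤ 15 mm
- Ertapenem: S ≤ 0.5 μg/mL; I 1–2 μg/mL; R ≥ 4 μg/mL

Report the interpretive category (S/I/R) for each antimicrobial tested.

Piperacillin-tazobactam: 29 mm is in 26–29 mm ⇒ Intermediate
Chloramphenicol (24 mm) ≥ 24 mm — susceptible
Ertapenem 128 μg/mL: ≥ 4 μg/mL → R
Daptomycin: 32 μg/mL is ≥ 32 μg/mL ⇒ Resistant
Colistin: 16 μg/mL is ≥ 16 μg/mL ⇒ resistant
Cefuroxime (1 μg/mL) in 0.5–1 μg/mL — intermediate

I, S, R, R, R, I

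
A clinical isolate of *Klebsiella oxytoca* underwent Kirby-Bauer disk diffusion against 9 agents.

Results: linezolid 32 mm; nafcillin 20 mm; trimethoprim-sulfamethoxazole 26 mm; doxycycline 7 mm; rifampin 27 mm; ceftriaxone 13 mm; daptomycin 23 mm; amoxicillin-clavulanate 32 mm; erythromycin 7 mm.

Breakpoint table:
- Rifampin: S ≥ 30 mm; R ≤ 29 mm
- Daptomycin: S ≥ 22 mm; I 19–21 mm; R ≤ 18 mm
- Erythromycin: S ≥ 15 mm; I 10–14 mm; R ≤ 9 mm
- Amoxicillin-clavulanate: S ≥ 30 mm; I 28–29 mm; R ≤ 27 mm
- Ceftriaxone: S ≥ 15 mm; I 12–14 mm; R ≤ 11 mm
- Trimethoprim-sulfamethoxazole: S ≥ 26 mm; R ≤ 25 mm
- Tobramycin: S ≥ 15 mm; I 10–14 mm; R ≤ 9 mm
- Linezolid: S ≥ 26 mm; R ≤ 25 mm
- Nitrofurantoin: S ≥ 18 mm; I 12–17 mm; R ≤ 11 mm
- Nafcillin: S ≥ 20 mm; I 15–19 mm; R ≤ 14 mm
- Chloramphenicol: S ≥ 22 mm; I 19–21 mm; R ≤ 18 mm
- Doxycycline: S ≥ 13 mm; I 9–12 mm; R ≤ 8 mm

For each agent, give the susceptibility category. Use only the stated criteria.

Linezolid: 32 mm is ≥ 26 mm ⇒ Susceptible
Nafcillin 20 mm: ≥ 20 mm — susceptible
Trimethoprim-sulfamethoxazole 26 mm: ≥ 26 mm → susceptible
Doxycycline (7 mm) ≤ 8 mm → resistant
Rifampin 27 mm: ≤ 29 mm ⇒ resistant
Ceftriaxone: 13 mm is in 12–14 mm ⇒ intermediate
Daptomycin 23 mm: ≥ 22 mm — S
Amoxicillin-clavulanate: 32 mm is ≥ 30 mm ⇒ S
Erythromycin (7 mm) ≤ 9 mm → Resistant

S, S, S, R, R, I, S, S, R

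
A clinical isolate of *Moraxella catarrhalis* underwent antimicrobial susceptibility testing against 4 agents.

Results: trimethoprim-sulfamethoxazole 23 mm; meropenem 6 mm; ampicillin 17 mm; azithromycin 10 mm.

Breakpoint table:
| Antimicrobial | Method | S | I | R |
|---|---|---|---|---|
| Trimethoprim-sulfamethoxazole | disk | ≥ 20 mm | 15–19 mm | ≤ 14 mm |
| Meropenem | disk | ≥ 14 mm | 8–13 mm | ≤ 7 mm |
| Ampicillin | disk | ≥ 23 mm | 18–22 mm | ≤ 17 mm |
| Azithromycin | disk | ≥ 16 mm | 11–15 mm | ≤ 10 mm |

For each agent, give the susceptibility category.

S, R, R, R

Trimethoprim-sulfamethoxazole: 23 mm is ≥ 20 mm ⇒ susceptible
Meropenem: 6 mm is ≤ 7 mm — Resistant
Ampicillin 17 mm: ≤ 17 mm → R
Azithromycin (10 mm) ≤ 10 mm — resistant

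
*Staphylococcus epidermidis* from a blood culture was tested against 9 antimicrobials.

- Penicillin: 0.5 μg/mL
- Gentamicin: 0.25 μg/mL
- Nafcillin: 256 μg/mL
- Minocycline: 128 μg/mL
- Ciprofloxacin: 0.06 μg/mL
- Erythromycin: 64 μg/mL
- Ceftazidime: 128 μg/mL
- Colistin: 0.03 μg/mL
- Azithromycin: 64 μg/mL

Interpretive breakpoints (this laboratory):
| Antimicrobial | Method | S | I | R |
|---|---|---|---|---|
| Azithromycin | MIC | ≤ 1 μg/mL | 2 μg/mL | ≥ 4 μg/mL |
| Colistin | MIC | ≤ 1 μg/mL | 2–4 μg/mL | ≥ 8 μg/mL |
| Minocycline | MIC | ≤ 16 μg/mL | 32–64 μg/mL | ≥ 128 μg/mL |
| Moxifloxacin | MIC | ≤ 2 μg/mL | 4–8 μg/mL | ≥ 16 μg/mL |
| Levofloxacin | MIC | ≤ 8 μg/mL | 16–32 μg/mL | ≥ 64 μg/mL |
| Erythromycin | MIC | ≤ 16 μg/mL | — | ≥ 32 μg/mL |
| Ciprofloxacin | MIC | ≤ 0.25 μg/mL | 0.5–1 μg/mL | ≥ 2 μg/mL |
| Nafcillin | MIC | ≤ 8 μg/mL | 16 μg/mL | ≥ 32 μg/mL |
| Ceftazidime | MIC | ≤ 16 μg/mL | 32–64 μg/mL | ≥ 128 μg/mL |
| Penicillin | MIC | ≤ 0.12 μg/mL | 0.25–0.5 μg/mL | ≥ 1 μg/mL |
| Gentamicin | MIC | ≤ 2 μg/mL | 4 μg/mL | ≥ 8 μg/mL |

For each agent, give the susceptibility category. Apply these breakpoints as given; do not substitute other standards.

Penicillin 0.5 μg/mL: in 0.25–0.5 μg/mL → I
Gentamicin 0.25 μg/mL: ≤ 2 μg/mL ⇒ Susceptible
Nafcillin: 256 μg/mL is ≥ 32 μg/mL — R
Minocycline 128 μg/mL: ≥ 128 μg/mL → Resistant
Ciprofloxacin 0.06 μg/mL: ≤ 0.25 μg/mL ⇒ Susceptible
Erythromycin (64 μg/mL) ≥ 32 μg/mL → resistant
Ceftazidime 128 μg/mL: ≥ 128 μg/mL → resistant
Colistin (0.03 μg/mL) ≤ 1 μg/mL → S
Azithromycin (64 μg/mL) ≥ 4 μg/mL ⇒ resistant

I, S, R, R, S, R, R, S, R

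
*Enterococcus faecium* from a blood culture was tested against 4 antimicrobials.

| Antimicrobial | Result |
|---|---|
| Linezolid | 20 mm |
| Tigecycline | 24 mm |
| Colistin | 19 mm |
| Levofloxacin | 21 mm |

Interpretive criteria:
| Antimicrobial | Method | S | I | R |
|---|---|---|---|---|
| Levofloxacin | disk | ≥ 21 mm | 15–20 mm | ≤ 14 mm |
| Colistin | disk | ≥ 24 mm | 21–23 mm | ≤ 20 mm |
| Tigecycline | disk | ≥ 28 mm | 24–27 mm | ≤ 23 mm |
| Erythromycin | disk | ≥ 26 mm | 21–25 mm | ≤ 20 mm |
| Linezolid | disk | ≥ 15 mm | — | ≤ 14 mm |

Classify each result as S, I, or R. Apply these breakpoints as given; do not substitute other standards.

S, I, R, S

Linezolid (20 mm) ≥ 15 mm → Susceptible
Tigecycline 24 mm: in 24–27 mm → I
Colistin: 19 mm is ≤ 20 mm — resistant
Levofloxacin: 21 mm is ≥ 21 mm → susceptible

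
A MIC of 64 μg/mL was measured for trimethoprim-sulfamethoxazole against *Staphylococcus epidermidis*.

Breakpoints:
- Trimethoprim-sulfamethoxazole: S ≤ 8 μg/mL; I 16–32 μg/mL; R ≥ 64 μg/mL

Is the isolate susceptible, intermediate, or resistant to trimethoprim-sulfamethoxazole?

Resistant

Trimethoprim-sulfamethoxazole 64 μg/mL: ≥ 64 μg/mL → Resistant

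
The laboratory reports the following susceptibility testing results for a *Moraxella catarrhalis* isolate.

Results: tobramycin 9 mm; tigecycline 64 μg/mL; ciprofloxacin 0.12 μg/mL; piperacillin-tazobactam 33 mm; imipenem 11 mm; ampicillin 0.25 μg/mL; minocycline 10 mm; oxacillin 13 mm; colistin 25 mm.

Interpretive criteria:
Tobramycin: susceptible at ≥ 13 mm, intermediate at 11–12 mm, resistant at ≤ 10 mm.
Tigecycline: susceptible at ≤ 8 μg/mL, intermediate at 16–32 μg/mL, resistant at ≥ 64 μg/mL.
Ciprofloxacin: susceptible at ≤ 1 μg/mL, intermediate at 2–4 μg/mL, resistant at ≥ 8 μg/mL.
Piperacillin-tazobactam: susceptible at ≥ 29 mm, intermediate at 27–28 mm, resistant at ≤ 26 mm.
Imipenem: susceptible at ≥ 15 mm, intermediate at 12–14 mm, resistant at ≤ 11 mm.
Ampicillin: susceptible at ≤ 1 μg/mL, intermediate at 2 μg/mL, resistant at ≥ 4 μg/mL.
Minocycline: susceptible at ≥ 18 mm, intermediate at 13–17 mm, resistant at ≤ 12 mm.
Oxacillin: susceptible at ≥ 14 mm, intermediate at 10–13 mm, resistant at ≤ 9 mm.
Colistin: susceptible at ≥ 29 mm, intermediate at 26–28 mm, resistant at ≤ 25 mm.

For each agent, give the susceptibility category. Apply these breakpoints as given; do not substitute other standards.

R, R, S, S, R, S, R, I, R

Tobramycin 9 mm: ≤ 10 mm — resistant
Tigecycline (64 μg/mL) ≥ 64 μg/mL ⇒ resistant
Ciprofloxacin: 0.12 μg/mL is ≤ 1 μg/mL → susceptible
Piperacillin-tazobactam: 33 mm is ≥ 29 mm ⇒ susceptible
Imipenem 11 mm: ≤ 11 mm → R
Ampicillin (0.25 μg/mL) ≤ 1 μg/mL ⇒ susceptible
Minocycline 10 mm: ≤ 12 mm ⇒ R
Oxacillin (13 mm) in 10–13 mm → Intermediate
Colistin: 25 mm is ≤ 25 mm — resistant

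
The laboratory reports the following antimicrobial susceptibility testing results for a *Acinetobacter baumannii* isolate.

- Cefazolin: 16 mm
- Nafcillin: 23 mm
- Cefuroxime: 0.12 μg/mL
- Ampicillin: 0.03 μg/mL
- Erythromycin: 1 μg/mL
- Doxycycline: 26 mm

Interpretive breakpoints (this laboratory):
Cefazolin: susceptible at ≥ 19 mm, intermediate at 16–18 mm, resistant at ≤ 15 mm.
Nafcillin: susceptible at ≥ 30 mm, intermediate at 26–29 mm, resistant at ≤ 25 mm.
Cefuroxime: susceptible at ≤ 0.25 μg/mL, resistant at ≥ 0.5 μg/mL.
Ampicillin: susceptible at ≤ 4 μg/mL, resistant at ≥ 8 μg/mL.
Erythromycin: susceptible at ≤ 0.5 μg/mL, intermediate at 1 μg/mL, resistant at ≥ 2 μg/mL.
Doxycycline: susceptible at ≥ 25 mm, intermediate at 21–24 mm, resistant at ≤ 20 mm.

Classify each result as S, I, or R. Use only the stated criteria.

Cefazolin (16 mm) in 16–18 mm → I
Nafcillin: 23 mm is ≤ 25 mm → Resistant
Cefuroxime: 0.12 μg/mL is ≤ 0.25 μg/mL — S
Ampicillin (0.03 μg/mL) ≤ 4 μg/mL → susceptible
Erythromycin: 1 μg/mL is = 1 μg/mL ⇒ intermediate
Doxycycline: 26 mm is ≥ 25 mm — Susceptible

I, R, S, S, I, S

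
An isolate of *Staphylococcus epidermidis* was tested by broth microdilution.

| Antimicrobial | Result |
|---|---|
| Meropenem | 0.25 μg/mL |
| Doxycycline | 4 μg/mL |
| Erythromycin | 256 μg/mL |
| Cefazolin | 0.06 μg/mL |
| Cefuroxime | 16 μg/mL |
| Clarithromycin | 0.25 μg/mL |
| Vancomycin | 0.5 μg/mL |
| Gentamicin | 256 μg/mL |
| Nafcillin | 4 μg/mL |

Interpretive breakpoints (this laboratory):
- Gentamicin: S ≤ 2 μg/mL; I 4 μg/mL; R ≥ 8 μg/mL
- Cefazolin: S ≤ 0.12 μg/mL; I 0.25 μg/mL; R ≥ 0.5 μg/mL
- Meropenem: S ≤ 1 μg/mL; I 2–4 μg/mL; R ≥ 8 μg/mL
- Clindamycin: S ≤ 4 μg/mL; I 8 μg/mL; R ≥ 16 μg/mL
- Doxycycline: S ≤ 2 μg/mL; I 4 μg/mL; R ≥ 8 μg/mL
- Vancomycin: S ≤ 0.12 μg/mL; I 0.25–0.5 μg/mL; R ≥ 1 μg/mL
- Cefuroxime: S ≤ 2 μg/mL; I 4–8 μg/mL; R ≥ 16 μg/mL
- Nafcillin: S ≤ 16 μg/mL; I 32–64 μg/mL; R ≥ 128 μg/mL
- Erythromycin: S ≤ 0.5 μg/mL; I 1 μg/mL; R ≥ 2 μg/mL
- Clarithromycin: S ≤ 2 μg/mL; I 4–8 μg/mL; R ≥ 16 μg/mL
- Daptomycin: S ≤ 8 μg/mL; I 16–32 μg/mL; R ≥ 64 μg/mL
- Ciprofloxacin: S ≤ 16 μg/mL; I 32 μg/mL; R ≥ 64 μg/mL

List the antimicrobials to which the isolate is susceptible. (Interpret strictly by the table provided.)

meropenem, cefazolin, clarithromycin, nafcillin

Meropenem: 0.25 μg/mL is ≤ 1 μg/mL ⇒ susceptible
Doxycycline 4 μg/mL: = 4 μg/mL ⇒ I
Erythromycin 256 μg/mL: ≥ 2 μg/mL → resistant
Cefazolin (0.06 μg/mL) ≤ 0.12 μg/mL → susceptible
Cefuroxime: 16 μg/mL is ≥ 16 μg/mL — resistant
Clarithromycin: 0.25 μg/mL is ≤ 2 μg/mL ⇒ S
Vancomycin 0.5 μg/mL: in 0.25–0.5 μg/mL → I
Gentamicin (256 μg/mL) ≥ 8 μg/mL ⇒ Resistant
Nafcillin (4 μg/mL) ≤ 16 μg/mL → S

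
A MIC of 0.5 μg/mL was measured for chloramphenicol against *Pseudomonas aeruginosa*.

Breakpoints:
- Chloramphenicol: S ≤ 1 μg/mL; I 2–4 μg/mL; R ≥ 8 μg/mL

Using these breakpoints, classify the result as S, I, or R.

Susceptible

Chloramphenicol (0.5 μg/mL) ≤ 1 μg/mL → susceptible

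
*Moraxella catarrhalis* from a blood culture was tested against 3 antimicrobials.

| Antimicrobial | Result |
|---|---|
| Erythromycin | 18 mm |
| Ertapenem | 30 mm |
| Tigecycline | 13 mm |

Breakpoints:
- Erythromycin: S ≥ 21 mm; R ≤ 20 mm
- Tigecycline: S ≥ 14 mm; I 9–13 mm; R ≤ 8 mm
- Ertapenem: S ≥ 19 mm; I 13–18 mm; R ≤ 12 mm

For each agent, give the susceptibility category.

R, S, I

Erythromycin (18 mm) ≤ 20 mm → resistant
Ertapenem 30 mm: ≥ 19 mm → S
Tigecycline: 13 mm is in 9–13 mm → intermediate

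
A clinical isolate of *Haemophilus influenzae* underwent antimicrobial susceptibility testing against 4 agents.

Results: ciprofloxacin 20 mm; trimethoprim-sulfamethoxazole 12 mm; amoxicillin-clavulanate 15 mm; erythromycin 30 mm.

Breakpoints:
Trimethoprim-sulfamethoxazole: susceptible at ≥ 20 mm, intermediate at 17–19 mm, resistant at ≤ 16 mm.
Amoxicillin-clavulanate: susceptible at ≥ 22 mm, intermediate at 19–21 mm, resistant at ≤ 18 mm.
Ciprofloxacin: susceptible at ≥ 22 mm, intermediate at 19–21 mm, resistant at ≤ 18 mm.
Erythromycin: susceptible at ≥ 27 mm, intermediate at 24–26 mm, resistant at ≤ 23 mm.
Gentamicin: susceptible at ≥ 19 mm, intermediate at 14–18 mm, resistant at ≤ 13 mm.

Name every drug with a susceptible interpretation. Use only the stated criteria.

Ciprofloxacin: 20 mm is in 19–21 mm → I
Trimethoprim-sulfamethoxazole (12 mm) ≤ 16 mm → R
Amoxicillin-clavulanate: 15 mm is ≤ 18 mm ⇒ Resistant
Erythromycin 30 mm: ≥ 27 mm ⇒ susceptible

erythromycin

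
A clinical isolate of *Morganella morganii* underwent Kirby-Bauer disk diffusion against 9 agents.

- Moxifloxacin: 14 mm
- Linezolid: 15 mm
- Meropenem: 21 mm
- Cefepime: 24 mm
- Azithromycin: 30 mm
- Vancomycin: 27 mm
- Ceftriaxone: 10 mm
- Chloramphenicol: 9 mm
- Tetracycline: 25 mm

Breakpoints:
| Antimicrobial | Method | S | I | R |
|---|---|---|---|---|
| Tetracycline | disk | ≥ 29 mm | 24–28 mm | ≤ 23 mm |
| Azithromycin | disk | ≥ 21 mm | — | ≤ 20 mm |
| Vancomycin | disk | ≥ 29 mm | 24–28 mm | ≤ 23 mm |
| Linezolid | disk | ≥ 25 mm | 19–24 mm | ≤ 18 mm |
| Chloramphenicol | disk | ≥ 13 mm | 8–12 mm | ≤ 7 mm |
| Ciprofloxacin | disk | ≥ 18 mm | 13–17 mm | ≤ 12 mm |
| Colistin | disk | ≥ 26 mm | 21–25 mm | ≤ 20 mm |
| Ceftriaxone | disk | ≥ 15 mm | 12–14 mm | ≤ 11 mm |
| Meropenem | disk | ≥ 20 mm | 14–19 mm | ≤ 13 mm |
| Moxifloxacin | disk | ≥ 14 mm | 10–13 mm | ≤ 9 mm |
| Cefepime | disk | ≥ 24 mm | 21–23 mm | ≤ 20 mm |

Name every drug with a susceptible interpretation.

Moxifloxacin (14 mm) ≥ 14 mm — susceptible
Linezolid 15 mm: ≤ 18 mm — Resistant
Meropenem 21 mm: ≥ 20 mm — Susceptible
Cefepime (24 mm) ≥ 24 mm → susceptible
Azithromycin (30 mm) ≥ 21 mm ⇒ Susceptible
Vancomycin 27 mm: in 24–28 mm ⇒ I
Ceftriaxone: 10 mm is ≤ 11 mm — R
Chloramphenicol: 9 mm is in 8–12 mm ⇒ Intermediate
Tetracycline: 25 mm is in 24–28 mm — intermediate

moxifloxacin, meropenem, cefepime, azithromycin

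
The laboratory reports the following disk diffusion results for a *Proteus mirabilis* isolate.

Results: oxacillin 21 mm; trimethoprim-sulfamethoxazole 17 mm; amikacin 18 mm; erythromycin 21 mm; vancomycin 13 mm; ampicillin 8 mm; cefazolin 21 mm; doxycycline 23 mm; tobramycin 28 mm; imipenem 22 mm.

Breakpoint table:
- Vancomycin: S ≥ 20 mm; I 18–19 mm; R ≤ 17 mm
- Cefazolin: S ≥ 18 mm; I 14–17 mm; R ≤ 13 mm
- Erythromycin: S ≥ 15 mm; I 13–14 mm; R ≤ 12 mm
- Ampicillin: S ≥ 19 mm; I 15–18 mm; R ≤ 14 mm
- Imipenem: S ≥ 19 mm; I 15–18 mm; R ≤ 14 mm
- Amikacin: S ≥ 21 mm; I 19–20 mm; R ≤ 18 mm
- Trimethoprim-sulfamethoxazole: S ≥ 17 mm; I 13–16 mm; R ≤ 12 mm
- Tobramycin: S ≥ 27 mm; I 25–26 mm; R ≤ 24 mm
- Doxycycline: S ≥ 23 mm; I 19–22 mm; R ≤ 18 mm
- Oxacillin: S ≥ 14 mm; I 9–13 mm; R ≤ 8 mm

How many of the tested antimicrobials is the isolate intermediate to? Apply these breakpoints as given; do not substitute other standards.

Oxacillin (21 mm) ≥ 14 mm → Susceptible
Trimethoprim-sulfamethoxazole: 17 mm is ≥ 17 mm ⇒ Susceptible
Amikacin (18 mm) ≤ 18 mm → Resistant
Erythromycin (21 mm) ≥ 15 mm → Susceptible
Vancomycin 13 mm: ≤ 17 mm → resistant
Ampicillin 8 mm: ≤ 14 mm ⇒ resistant
Cefazolin: 21 mm is ≥ 18 mm → susceptible
Doxycycline: 23 mm is ≥ 23 mm — Susceptible
Tobramycin 28 mm: ≥ 27 mm ⇒ susceptible
Imipenem: 22 mm is ≥ 19 mm → S
Intermediate: 0

0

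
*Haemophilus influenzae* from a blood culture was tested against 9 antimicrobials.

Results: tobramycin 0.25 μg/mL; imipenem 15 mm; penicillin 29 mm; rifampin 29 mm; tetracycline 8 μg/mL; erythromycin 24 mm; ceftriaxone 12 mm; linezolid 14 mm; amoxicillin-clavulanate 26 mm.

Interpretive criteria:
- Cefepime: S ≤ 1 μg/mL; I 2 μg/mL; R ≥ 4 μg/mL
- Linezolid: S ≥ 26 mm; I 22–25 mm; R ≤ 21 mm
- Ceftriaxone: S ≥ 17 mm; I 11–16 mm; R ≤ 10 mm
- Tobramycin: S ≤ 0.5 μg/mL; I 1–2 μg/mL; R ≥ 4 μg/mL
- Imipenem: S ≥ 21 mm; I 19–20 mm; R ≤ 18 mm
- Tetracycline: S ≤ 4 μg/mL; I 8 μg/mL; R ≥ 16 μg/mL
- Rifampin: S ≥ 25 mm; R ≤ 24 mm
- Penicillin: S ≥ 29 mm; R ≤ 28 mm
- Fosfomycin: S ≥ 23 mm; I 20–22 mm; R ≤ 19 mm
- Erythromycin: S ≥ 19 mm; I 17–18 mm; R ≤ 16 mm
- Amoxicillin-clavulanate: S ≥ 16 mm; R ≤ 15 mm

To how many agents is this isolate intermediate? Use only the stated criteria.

2

Tobramycin: 0.25 μg/mL is ≤ 0.5 μg/mL — susceptible
Imipenem: 15 mm is ≤ 18 mm → Resistant
Penicillin (29 mm) ≥ 29 mm — susceptible
Rifampin (29 mm) ≥ 25 mm → S
Tetracycline: 8 μg/mL is = 8 μg/mL — intermediate
Erythromycin: 24 mm is ≥ 19 mm ⇒ susceptible
Ceftriaxone: 12 mm is in 11–16 mm → Intermediate
Linezolid: 14 mm is ≤ 21 mm — resistant
Amoxicillin-clavulanate: 26 mm is ≥ 16 mm ⇒ S
Intermediate: 2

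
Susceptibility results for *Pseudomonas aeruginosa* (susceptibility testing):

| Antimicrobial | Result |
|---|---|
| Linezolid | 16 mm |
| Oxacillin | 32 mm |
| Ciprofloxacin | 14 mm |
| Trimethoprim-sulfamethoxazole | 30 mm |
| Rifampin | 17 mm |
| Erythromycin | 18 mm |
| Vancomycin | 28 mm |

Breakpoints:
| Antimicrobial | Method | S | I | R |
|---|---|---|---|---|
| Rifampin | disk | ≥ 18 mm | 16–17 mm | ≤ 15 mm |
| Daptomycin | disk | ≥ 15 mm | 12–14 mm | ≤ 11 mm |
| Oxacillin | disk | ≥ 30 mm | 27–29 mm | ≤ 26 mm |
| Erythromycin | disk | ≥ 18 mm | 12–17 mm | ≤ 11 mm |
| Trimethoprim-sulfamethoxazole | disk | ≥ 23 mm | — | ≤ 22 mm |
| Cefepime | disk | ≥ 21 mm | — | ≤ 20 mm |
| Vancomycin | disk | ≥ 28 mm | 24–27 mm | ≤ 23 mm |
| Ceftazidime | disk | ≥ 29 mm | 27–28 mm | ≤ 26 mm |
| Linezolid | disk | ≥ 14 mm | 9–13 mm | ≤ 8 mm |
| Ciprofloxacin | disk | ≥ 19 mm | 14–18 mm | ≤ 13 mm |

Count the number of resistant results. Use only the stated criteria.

0

Linezolid: 16 mm is ≥ 14 mm — susceptible
Oxacillin (32 mm) ≥ 30 mm → Susceptible
Ciprofloxacin (14 mm) in 14–18 mm ⇒ intermediate
Trimethoprim-sulfamethoxazole: 30 mm is ≥ 23 mm → susceptible
Rifampin: 17 mm is in 16–17 mm → Intermediate
Erythromycin: 18 mm is ≥ 18 mm ⇒ Susceptible
Vancomycin (28 mm) ≥ 28 mm → S
Resistant: 0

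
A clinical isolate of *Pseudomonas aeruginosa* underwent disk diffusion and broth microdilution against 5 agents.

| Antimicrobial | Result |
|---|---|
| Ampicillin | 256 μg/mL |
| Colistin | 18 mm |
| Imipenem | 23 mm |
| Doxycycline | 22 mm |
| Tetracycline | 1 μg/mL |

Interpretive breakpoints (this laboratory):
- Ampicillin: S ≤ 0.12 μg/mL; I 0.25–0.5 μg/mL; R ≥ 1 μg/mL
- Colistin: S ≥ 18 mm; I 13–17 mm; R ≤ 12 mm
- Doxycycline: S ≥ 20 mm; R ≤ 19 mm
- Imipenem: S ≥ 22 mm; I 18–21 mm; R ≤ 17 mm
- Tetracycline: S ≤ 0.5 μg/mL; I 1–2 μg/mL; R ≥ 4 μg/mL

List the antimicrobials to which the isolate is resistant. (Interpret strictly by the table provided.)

ampicillin

Ampicillin (256 μg/mL) ≥ 1 μg/mL — R
Colistin 18 mm: ≥ 18 mm — Susceptible
Imipenem 23 mm: ≥ 22 mm → susceptible
Doxycycline 22 mm: ≥ 20 mm → S
Tetracycline 1 μg/mL: in 1–2 μg/mL ⇒ Intermediate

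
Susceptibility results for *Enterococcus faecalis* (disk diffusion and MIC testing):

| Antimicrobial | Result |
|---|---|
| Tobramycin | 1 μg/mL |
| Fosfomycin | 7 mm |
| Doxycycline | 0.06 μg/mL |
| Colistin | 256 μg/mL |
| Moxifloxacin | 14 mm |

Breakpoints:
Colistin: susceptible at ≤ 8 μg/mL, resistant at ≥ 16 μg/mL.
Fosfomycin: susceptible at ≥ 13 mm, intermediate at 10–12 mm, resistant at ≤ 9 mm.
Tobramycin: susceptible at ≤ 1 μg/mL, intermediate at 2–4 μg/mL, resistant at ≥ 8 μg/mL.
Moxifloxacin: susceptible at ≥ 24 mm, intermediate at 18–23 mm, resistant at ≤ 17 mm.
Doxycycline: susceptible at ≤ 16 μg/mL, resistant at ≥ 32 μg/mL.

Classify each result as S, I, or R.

S, R, S, R, R

Tobramycin 1 μg/mL: ≤ 1 μg/mL → susceptible
Fosfomycin: 7 mm is ≤ 9 mm → resistant
Doxycycline (0.06 μg/mL) ≤ 16 μg/mL — susceptible
Colistin (256 μg/mL) ≥ 16 μg/mL — resistant
Moxifloxacin 14 mm: ≤ 17 mm ⇒ Resistant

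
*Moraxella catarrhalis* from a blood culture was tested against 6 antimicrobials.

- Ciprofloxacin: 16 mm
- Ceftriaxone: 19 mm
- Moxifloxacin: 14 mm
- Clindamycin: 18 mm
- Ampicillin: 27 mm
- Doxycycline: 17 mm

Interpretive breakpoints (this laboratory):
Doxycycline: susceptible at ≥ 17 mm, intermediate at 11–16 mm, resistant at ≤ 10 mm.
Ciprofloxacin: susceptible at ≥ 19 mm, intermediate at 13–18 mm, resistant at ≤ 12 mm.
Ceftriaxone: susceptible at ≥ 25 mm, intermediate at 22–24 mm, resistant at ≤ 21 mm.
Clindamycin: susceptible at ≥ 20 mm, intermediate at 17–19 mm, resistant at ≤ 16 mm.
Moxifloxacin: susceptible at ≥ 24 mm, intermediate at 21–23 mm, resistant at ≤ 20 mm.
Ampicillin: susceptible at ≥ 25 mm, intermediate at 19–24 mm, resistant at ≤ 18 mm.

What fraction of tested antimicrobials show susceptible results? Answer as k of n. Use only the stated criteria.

2 of 6

Ciprofloxacin: 16 mm is in 13–18 mm ⇒ intermediate
Ceftriaxone: 19 mm is ≤ 21 mm → Resistant
Moxifloxacin 14 mm: ≤ 20 mm — resistant
Clindamycin (18 mm) in 17–19 mm → Intermediate
Ampicillin: 27 mm is ≥ 25 mm — S
Doxycycline: 17 mm is ≥ 17 mm — susceptible
Susceptible: 2/6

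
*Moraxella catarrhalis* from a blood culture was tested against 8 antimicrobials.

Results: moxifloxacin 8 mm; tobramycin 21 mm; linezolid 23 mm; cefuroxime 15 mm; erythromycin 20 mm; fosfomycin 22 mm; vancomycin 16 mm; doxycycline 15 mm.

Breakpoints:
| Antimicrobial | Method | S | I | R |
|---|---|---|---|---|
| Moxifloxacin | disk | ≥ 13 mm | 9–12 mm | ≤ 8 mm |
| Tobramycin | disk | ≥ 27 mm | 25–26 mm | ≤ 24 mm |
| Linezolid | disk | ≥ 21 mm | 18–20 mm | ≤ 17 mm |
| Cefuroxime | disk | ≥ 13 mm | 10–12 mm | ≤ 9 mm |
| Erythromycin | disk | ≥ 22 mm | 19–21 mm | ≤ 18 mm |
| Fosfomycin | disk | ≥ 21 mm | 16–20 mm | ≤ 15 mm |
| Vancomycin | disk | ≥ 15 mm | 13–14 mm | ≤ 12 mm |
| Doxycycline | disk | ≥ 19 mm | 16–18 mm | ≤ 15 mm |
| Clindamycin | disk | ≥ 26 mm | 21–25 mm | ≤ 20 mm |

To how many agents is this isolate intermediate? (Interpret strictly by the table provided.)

Moxifloxacin (8 mm) ≤ 8 mm ⇒ resistant
Tobramycin (21 mm) ≤ 24 mm — Resistant
Linezolid (23 mm) ≥ 21 mm — S
Cefuroxime: 15 mm is ≥ 13 mm ⇒ susceptible
Erythromycin: 20 mm is in 19–21 mm ⇒ intermediate
Fosfomycin 22 mm: ≥ 21 mm — Susceptible
Vancomycin (16 mm) ≥ 15 mm — susceptible
Doxycycline (15 mm) ≤ 15 mm ⇒ R
Intermediate: 1

1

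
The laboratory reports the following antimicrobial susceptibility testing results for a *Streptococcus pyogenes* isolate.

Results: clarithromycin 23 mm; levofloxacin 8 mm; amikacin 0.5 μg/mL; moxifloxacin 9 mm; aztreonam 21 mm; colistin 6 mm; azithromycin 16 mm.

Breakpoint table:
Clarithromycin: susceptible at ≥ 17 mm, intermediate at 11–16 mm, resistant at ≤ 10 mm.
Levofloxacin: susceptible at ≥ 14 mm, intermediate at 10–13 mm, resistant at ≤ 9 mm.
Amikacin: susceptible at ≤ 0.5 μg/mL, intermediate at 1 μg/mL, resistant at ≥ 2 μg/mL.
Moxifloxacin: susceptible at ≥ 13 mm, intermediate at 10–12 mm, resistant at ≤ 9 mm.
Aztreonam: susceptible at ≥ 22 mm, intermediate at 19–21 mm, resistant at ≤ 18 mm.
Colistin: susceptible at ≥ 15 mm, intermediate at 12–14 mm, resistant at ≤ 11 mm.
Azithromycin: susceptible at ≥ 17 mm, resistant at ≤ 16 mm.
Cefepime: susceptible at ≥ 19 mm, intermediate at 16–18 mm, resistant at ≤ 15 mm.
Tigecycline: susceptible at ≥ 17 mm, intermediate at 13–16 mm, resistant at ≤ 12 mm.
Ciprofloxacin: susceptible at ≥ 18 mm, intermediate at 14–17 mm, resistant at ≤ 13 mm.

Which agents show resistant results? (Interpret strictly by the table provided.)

levofloxacin, moxifloxacin, colistin, azithromycin

Clarithromycin 23 mm: ≥ 17 mm ⇒ S
Levofloxacin: 8 mm is ≤ 9 mm — Resistant
Amikacin 0.5 μg/mL: ≤ 0.5 μg/mL → susceptible
Moxifloxacin: 9 mm is ≤ 9 mm ⇒ Resistant
Aztreonam 21 mm: in 19–21 mm ⇒ Intermediate
Colistin: 6 mm is ≤ 11 mm — Resistant
Azithromycin (16 mm) ≤ 16 mm → Resistant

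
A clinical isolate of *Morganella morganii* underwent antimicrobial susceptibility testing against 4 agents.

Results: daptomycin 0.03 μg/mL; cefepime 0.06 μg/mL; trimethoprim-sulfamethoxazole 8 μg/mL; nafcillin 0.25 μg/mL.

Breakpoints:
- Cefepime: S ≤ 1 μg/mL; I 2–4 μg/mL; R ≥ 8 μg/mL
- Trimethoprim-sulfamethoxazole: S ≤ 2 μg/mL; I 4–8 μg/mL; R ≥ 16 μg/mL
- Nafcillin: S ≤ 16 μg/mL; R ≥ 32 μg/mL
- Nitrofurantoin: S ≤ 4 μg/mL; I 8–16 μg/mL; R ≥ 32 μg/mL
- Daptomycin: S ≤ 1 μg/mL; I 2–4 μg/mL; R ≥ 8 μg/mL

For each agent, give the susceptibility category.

S, S, I, S

Daptomycin 0.03 μg/mL: ≤ 1 μg/mL — Susceptible
Cefepime 0.06 μg/mL: ≤ 1 μg/mL → Susceptible
Trimethoprim-sulfamethoxazole 8 μg/mL: in 4–8 μg/mL ⇒ intermediate
Nafcillin (0.25 μg/mL) ≤ 16 μg/mL ⇒ S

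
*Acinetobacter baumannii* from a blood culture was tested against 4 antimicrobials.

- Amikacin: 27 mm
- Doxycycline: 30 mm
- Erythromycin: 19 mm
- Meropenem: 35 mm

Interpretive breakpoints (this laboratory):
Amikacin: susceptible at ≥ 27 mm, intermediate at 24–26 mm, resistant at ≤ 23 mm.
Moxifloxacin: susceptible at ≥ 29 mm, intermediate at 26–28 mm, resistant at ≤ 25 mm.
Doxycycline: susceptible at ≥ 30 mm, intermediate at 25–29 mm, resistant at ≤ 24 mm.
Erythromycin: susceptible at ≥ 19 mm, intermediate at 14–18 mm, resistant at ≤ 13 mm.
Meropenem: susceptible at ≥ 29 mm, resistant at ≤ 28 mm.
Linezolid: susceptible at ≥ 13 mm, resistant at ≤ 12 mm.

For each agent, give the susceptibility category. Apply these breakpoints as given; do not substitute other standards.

S, S, S, S

Amikacin (27 mm) ≥ 27 mm — S
Doxycycline 30 mm: ≥ 30 mm — susceptible
Erythromycin: 19 mm is ≥ 19 mm → Susceptible
Meropenem: 35 mm is ≥ 29 mm → S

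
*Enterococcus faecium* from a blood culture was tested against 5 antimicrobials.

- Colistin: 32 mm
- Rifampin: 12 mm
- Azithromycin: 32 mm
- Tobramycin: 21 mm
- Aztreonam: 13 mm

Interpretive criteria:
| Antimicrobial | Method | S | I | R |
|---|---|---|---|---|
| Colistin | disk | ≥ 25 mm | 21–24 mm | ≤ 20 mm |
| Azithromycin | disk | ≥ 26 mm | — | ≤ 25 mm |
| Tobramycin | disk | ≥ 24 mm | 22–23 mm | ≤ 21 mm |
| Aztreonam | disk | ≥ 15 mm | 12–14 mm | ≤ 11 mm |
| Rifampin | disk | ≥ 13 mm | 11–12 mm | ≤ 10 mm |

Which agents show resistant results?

Colistin 32 mm: ≥ 25 mm → Susceptible
Rifampin (12 mm) in 11–12 mm → Intermediate
Azithromycin: 32 mm is ≥ 26 mm → S
Tobramycin 21 mm: ≤ 21 mm — resistant
Aztreonam 13 mm: in 12–14 mm → intermediate

tobramycin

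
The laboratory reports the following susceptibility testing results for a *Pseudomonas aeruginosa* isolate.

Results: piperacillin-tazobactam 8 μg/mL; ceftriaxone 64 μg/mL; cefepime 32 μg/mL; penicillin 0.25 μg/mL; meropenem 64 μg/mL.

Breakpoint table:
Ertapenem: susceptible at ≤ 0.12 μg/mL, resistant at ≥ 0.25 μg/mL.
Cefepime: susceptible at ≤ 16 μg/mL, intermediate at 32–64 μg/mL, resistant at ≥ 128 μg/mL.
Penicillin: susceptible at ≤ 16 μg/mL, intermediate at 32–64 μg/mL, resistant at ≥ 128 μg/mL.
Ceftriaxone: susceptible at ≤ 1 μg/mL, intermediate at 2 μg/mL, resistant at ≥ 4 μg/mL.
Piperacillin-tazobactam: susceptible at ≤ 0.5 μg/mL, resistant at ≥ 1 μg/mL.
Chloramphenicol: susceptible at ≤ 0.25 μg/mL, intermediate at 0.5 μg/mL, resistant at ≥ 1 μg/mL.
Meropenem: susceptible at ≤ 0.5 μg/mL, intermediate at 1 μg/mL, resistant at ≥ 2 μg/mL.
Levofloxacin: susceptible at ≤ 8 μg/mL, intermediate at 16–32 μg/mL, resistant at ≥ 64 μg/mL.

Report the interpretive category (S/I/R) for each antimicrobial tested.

Piperacillin-tazobactam (8 μg/mL) ≥ 1 μg/mL ⇒ resistant
Ceftriaxone 64 μg/mL: ≥ 4 μg/mL → R
Cefepime: 32 μg/mL is in 32–64 μg/mL → I
Penicillin: 0.25 μg/mL is ≤ 16 μg/mL → susceptible
Meropenem 64 μg/mL: ≥ 2 μg/mL — Resistant

R, R, I, S, R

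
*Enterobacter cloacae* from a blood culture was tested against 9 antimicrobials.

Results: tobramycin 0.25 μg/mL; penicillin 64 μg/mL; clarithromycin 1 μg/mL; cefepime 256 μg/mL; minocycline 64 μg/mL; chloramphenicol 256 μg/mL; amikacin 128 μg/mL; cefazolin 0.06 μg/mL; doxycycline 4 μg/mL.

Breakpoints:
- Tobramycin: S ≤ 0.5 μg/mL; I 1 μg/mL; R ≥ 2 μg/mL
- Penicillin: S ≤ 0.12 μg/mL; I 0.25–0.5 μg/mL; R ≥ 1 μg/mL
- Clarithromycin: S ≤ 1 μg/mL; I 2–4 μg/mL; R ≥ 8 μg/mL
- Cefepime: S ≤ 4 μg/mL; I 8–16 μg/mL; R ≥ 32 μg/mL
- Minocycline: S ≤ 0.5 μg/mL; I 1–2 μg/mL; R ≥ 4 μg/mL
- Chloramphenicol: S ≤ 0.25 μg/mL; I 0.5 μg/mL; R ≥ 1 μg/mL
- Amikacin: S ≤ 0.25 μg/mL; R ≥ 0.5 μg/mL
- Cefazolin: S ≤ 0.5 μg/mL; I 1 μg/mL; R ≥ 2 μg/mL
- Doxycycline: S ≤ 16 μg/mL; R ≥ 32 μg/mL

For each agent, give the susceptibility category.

Tobramycin: 0.25 μg/mL is ≤ 0.5 μg/mL ⇒ Susceptible
Penicillin 64 μg/mL: ≥ 1 μg/mL — R
Clarithromycin: 1 μg/mL is ≤ 1 μg/mL → susceptible
Cefepime 256 μg/mL: ≥ 32 μg/mL — Resistant
Minocycline 64 μg/mL: ≥ 4 μg/mL ⇒ R
Chloramphenicol 256 μg/mL: ≥ 1 μg/mL → R
Amikacin 128 μg/mL: ≥ 0.5 μg/mL — Resistant
Cefazolin (0.06 μg/mL) ≤ 0.5 μg/mL ⇒ Susceptible
Doxycycline (4 μg/mL) ≤ 16 μg/mL ⇒ susceptible

S, R, S, R, R, R, R, S, S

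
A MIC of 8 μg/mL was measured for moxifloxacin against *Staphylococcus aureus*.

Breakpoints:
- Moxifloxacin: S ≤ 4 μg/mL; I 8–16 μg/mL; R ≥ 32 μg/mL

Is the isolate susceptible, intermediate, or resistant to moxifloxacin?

Moxifloxacin (8 μg/mL) in 8–16 μg/mL ⇒ I

Intermediate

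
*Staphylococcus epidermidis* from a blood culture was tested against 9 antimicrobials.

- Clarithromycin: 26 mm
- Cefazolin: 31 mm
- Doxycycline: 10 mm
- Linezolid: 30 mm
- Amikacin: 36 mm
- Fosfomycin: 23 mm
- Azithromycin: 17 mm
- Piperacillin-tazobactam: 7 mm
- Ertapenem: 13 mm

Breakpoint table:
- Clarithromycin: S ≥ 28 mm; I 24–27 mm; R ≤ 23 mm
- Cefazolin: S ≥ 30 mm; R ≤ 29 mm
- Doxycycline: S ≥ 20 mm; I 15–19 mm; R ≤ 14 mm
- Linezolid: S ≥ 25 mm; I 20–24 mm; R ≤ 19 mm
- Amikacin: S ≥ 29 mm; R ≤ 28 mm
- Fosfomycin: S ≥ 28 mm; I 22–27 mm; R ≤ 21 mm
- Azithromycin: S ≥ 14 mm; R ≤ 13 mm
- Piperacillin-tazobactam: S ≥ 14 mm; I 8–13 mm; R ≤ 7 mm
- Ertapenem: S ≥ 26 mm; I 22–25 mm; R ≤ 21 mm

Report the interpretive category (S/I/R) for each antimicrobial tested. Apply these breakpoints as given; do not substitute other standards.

I, S, R, S, S, I, S, R, R

Clarithromycin (26 mm) in 24–27 mm → Intermediate
Cefazolin 31 mm: ≥ 30 mm ⇒ susceptible
Doxycycline: 10 mm is ≤ 14 mm → resistant
Linezolid: 30 mm is ≥ 25 mm — susceptible
Amikacin: 36 mm is ≥ 29 mm → Susceptible
Fosfomycin 23 mm: in 22–27 mm → I
Azithromycin: 17 mm is ≥ 14 mm ⇒ susceptible
Piperacillin-tazobactam: 7 mm is ≤ 7 mm — Resistant
Ertapenem (13 mm) ≤ 21 mm → resistant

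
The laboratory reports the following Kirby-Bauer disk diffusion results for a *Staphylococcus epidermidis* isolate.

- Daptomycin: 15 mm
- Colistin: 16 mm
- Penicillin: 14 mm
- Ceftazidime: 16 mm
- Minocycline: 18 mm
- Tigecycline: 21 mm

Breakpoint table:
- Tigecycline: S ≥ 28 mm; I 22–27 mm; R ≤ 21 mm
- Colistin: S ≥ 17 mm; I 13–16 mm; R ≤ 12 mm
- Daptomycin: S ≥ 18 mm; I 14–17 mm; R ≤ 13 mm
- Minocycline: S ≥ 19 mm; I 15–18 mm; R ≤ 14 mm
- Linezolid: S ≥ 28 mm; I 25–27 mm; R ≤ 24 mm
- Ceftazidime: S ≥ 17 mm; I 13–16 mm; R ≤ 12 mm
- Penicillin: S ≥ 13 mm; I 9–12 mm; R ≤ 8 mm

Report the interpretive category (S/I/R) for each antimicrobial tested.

I, I, S, I, I, R

Daptomycin 15 mm: in 14–17 mm — intermediate
Colistin (16 mm) in 13–16 mm ⇒ I
Penicillin: 14 mm is ≥ 13 mm — susceptible
Ceftazidime: 16 mm is in 13–16 mm → Intermediate
Minocycline: 18 mm is in 15–18 mm → Intermediate
Tigecycline: 21 mm is ≤ 21 mm — R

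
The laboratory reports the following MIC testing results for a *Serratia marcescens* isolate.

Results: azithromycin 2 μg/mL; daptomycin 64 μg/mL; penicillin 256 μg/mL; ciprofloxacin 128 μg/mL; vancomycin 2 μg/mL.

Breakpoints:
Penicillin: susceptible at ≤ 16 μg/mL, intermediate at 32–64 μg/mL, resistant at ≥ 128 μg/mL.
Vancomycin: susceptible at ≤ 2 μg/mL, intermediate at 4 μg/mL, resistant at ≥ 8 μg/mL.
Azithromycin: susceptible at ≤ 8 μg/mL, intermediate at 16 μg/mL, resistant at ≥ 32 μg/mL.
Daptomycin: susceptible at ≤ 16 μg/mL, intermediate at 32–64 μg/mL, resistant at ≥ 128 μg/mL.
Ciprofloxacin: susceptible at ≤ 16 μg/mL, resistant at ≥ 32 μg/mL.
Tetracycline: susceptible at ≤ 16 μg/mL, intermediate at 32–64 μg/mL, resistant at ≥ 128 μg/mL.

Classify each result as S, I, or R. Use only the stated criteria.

S, I, R, R, S

Azithromycin (2 μg/mL) ≤ 8 μg/mL → S
Daptomycin (64 μg/mL) in 32–64 μg/mL → I
Penicillin: 256 μg/mL is ≥ 128 μg/mL ⇒ R
Ciprofloxacin (128 μg/mL) ≥ 32 μg/mL — R
Vancomycin: 2 μg/mL is ≤ 2 μg/mL → S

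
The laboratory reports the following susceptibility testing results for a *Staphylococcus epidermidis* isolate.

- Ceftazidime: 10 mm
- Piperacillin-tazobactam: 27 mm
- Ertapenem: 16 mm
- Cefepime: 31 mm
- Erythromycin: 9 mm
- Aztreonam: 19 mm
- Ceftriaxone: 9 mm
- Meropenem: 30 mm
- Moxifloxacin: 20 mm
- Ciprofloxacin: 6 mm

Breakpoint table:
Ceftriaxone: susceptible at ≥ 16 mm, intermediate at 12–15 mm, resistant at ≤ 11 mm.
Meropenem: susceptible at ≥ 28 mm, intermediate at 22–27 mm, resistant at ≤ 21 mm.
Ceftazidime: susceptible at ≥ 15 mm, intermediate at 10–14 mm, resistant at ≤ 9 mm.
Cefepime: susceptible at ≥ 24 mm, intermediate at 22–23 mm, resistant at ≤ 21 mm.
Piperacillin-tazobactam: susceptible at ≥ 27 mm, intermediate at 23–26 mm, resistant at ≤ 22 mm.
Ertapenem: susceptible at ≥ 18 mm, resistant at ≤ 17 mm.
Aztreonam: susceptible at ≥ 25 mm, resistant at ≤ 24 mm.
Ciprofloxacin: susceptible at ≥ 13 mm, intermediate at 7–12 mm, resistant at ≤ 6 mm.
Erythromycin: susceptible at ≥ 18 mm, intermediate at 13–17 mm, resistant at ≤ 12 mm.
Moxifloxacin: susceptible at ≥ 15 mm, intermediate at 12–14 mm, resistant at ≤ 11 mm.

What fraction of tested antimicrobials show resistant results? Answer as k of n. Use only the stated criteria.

Ceftazidime (10 mm) in 10–14 mm ⇒ I
Piperacillin-tazobactam 27 mm: ≥ 27 mm ⇒ Susceptible
Ertapenem 16 mm: ≤ 17 mm → Resistant
Cefepime 31 mm: ≥ 24 mm ⇒ S
Erythromycin: 9 mm is ≤ 12 mm — Resistant
Aztreonam: 19 mm is ≤ 24 mm → resistant
Ceftriaxone 9 mm: ≤ 11 mm → resistant
Meropenem 30 mm: ≥ 28 mm — Susceptible
Moxifloxacin (20 mm) ≥ 15 mm — Susceptible
Ciprofloxacin (6 mm) ≤ 6 mm → R
Resistant: 5/10

5 of 10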